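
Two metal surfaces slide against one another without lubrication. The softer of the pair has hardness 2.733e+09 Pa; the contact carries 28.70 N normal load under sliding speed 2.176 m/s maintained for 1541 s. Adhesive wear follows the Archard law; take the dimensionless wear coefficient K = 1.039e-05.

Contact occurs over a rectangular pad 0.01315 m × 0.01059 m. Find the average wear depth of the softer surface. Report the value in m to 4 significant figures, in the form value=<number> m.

All arithmetic runs at full precision, and intermediate values are shown rounded, and one last rounding: 4 significant figures.
Convert: Total distance L = v·t = 2.176 m/s × 1541 s = 3353 m.
Convert: Contact area A = 0.01315 m × 0.01059 m = 1.393e-04 m².
Restated in SI base units: W = 28.70 N, H = 2.733e+09 Pa, K = 1.039e-05.
Archard relation: V = K·W·L/H = 1.039e-05 · 28.70 · 3353 / 2.733e+09 = 3.659e-10 m³.
Wear depth h = V/A = 3.659e-10 / 1.393e-04 = 2.627e-06 m.

value=2.627e-06 m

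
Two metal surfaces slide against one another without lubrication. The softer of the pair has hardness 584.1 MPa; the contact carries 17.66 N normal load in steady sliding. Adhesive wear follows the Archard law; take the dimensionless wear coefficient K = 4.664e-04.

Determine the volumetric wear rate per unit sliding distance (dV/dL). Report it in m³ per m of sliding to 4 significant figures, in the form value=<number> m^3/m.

All arithmetic keeps full precision; the intermediates are printed rounded, and a lone final rounding: four significant figures.
Convert: Hardness H = 584.1 MPa = 5.841e+08 Pa.
As SI base values: W = 17.66 N, H = 5.841e+08 Pa, K = 4.664e-04.
Volumetric rate dV/dL = K·W/H: 4.664e-04 · 17.66 / 5.841e+08 = 1.410e-11 m³/m.

value=1.410e-11 m^3/m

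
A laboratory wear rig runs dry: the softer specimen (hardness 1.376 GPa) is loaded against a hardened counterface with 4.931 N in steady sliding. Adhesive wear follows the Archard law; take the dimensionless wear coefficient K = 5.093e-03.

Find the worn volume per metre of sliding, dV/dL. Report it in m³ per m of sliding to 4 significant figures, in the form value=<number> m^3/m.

value=1.825e-11 m^3/m

Shown intermediates are rounded. The computation carries full precision, and one final rounding: 4 significant figures.
Hardness H = 1.376 GPa = 1.376e+09 Pa.
Collected in SI base units: W = 4.931 N, H = 1.376e+09 Pa, K = 5.093e-03.
Sliding wear rate dV/dL = K·W/H, so: 5.093e-03 · 4.931 / 1.376e+09 = 1.825e-11 m³/m.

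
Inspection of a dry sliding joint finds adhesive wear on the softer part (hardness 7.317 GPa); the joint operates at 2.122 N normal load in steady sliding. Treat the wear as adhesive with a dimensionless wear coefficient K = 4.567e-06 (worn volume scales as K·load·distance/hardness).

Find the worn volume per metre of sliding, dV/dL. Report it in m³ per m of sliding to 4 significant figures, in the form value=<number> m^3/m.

value=1.324e-15 m^3/m

The intermediates are displayed rounded; each operation runs at full precision — one final rounding: 4 significant figures.
Hardness H = 7.317 GPa = 7.317e+09 Pa.
In SI base units: W = 2.122 N, H = 7.317e+09 Pa, K = 4.567e-06.
The wear rate dV/dL = K·W/H — distance-free: 4.567e-06 · 2.122 / 7.317e+09 = 1.324e-15 m³/m.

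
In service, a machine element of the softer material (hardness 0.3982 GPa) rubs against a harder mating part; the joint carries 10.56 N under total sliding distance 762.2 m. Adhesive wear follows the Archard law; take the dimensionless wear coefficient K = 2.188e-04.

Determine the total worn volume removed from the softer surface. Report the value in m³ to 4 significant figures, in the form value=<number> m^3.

Quoted intermediates are rounded, and the computation maintains exact precision; rounded just once to four significant digits.
Convert: Hardness H = 0.3982 GPa = 3.982e+08 Pa.
In SI base units, W = 10.56 N, H = 3.982e+08 Pa, K = 2.188e-04.
Worn volume V = K·W·L/H = 2.188e-04 · 10.56 · 762.2 / 3.982e+08 = 4.423e-09 m³.

value=4.423e-09 m^3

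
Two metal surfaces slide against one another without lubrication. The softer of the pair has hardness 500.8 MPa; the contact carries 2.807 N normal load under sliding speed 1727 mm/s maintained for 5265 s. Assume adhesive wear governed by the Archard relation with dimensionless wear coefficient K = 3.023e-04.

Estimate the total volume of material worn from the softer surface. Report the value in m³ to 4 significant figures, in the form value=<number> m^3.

Displayed values are rounded — the algebra carries full precision — one final rounding to four significant digits.
Sliding speed v = 1727 mm/s = 1.727 m/s. Distance L = v·t = 1.727 m/s × 5265 s = 9093 m.
Hardness H = 500.8 MPa = 5.008e+08 Pa.
In SI base units: W = 2.807 N, H = 5.008e+08 Pa, K = 3.023e-04.
By Archard's law, V = K·W·L/H = 3.023e-04 · 2.807 · 9093 / 5.008e+08 = 1.541e-08 m³.

value=1.541e-08 m^3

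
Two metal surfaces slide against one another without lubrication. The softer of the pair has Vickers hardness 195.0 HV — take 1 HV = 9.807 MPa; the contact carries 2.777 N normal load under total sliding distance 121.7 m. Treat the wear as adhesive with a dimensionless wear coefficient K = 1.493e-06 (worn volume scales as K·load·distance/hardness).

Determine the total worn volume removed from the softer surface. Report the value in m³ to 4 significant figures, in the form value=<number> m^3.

value=2.638e-13 m^3

Intermediates appear rounded, and the computation runs at exact precision. Rounded just once: four significant figures.
Convert: Hardness H = 195.0 HV × 9.807 MPa/HV = 1912 MPa = 1.912e+09 Pa.
In SI base units: W = 2.777 N, H = 1.912e+09 Pa, K = 1.493e-06.
Archard relation: V = K·W·L/H = 1.493e-06 · 2.777 · 121.7 / 1.912e+09 = 2.638e-13 m³.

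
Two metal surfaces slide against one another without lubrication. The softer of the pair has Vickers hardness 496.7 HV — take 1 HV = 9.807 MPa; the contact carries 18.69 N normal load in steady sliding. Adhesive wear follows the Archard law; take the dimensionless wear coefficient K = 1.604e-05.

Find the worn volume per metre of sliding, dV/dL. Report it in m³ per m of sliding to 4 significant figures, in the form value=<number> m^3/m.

value=6.154e-14 m^3/m

All arithmetic maintains exact precision; the intermediates are displayed rounded; rounded once at the end, at 4 significant digits.
Convert: Hardness H = 496.7 HV × 9.807 MPa/HV = 4871 MPa = 4.871e+09 Pa.
Working in SI base units: W = 18.69 N, H = 4.871e+09 Pa, K = 1.604e-05.
Sliding wear rate dV/dL = K·W/H, per unit distance: 1.604e-05 · 18.69 / 4.871e+09 = 6.154e-14 m³/m.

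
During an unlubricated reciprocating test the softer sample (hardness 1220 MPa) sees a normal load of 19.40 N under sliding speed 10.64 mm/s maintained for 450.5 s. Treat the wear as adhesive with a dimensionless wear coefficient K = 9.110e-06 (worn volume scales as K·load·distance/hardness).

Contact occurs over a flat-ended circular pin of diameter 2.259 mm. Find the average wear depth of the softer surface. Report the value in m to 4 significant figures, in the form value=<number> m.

All working math carries exact precision. Intermediate values are displayed rounded. Rounded once at the end: 4 significant figures.
Sliding speed v = 10.64 mm/s = 0.01064 m/s. Distance L = v·t = 0.01064 m/s × 450.5 s = 4.793 m.
Hardness H = 1220 MPa = 1.220e+09 Pa.
Pin diameter d = 2.259 mm = 0.002259 m. Contact area A = π·d²/4 = π·(0.002259 m)²/4 = 4.008e-06 m².
In SI base units, W = 19.40 N, H = 1.220e+09 Pa, K = 9.110e-06.
Apply Archard: V = K·W·L/H = 9.110e-06 · 19.40 · 4.793 / 1.220e+09 = 6.944e-13 m³.
Mean depth h = V/A = 6.944e-13 / 4.008e-06 = 1.733e-07 m.

value=1.733e-07 m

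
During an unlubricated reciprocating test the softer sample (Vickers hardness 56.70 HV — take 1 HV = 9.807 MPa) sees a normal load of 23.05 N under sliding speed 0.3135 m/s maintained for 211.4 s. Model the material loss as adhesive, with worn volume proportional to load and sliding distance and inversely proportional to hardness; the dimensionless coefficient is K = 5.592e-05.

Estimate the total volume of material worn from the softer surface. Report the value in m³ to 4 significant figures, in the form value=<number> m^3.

Printed values are rounded. Every step carries full precision. Rounded once at the end to four significant digits.
Distance covered L = v·t = 0.3135 m/s × 211.4 s = 66.27 m.
Hardness H = 56.70 HV × 9.807 MPa/HV = 556.1 MPa = 5.561e+08 Pa.
SI base units throughout: W = 23.05 N, H = 5.561e+08 Pa, K = 5.592e-05.
Archard volume V = K·W·L/H = 5.592e-05 · 23.05 · 66.27 / 5.561e+08 = 1.536e-10 m³.

value=1.536e-10 m^3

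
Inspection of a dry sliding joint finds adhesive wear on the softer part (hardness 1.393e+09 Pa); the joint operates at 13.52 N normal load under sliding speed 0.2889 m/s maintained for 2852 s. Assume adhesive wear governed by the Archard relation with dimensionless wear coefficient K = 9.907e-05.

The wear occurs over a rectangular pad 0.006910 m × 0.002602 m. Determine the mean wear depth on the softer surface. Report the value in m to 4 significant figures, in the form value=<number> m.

Intermediate values are shown rounded — each operation holds exact precision; a lone final rounding to four significant figures.
Convert: Total distance L = v·t = 0.2889 m/s × 2852 s = 823.9 m.
Convert: Contact area A = 0.006910 m × 0.002602 m = 1.798e-05 m².
Expressed in SI base units: W = 13.52 N, H = 1.393e+09 Pa, K = 9.907e-05.
The Archard volume V = K·W·L/H = 9.907e-05 · 13.52 · 823.9 / 1.393e+09 = 7.923e-10 m³.
Depth h = V/A = 7.923e-10 / 1.798e-05 = 4.406e-05 m.

value=4.406e-05 m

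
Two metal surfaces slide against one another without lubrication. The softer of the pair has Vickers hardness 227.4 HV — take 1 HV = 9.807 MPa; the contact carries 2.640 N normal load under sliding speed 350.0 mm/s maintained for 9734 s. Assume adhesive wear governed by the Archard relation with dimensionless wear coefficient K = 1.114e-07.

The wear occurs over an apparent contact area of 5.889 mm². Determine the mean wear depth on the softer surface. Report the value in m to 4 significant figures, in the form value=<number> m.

Intermediate values are shown rounded; every step holds exact precision, and a single final rounding to 4 significant figures.
Sliding speed v = 350.0 mm/s = 0.3500 m/s. The distance L = v·t = 0.3500 m/s × 9734 s = 3407 m.
Hardness H = 227.4 HV × 9.807 MPa/HV = 2230 MPa = 2.230e+09 Pa.
Contact area A = 5.889 mm² = 5.889e-06 m².
Expressed in SI base units: W = 2.640 N, H = 2.230e+09 Pa, K = 1.114e-07.
The Archard volume V = K·W·L/H = 1.114e-07 · 2.640 · 3407 / 2.230e+09 = 4.493e-13 m³.
Depth of wear h = V/A = 4.493e-13 / 5.889e-06 = 7.629e-08 m.

value=7.629e-08 m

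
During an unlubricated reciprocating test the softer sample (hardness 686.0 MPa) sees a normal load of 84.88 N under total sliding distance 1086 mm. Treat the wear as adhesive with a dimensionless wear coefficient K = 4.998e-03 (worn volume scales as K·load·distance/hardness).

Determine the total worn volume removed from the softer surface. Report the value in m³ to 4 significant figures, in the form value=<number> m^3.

Intermediates are printed rounded; all arithmetic carries exact precision. Rounded just once: 4 significant digits.
Convert: The distance L = 1086 mm = 1.086 m.
Convert: Hardness H = 686.0 MPa = 6.860e+08 Pa.
Working in SI base units: W = 84.88 N, H = 6.860e+08 Pa, K = 4.998e-03.
Worn volume V = K·W·L/H = 4.998e-03 · 84.88 · 1.086 / 6.860e+08 = 6.716e-10 m³.

value=6.716e-10 m^3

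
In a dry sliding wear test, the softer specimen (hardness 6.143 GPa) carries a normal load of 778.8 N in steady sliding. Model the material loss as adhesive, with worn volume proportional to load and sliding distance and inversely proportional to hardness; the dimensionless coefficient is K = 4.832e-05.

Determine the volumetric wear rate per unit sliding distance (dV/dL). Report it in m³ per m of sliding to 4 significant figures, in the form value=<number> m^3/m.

value=6.126e-12 m^3/m

Intermediate values are displayed rounded, and the algebra maintains full float precision; a lone final rounding: 4 significant figures.
Hardness H = 6.143 GPa = 6.143e+09 Pa.
SI base units throughout: W = 778.8 N, H = 6.143e+09 Pa, K = 4.832e-05.
The wear rate dV/dL = K·W/H, per unit distance: 4.832e-05 · 778.8 / 6.143e+09 = 6.126e-12 m³/m.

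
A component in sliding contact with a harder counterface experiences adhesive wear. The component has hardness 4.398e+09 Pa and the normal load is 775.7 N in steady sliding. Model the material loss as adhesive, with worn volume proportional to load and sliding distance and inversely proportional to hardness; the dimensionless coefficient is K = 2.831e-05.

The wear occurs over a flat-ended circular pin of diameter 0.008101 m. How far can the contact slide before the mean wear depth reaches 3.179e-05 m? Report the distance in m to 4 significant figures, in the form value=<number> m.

value=328.2 m

Every step holds full float precision; quoted intermediates are rounded; one last rounding, at 4 significant digits.
Contact area A = π·d²/4 = π·(0.008101 m)²/4 = 5.154e-05 m².
Working in SI base units: W = 775.7 N, H = 4.398e+09 Pa, K = 2.831e-05.
Permissible volume V_lim = h_lim·A = 3.179e-05 · 5.154e-05 = 1.639e-09 m³.
Inverting, life L = V_lim·H/(K·W) = 1.639e-09 · 4.398e+09 / (2.831e-05 · 775.7) = 328.2 m.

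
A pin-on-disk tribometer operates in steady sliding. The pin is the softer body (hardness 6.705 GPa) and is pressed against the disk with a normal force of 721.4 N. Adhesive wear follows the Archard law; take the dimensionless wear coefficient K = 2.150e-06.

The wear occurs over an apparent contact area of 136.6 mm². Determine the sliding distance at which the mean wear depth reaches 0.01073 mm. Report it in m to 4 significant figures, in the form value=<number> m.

All working math keeps exact precision — the intermediates appear rounded — a lone final rounding, at four significant figures.
Convert: Hardness H = 6.705 GPa = 6.705e+09 Pa.
Convert: Contact area A = 136.6 mm² = 1.366e-04 m².
Convert: Depth limit h_lim = 0.01073 mm = 1.073e-05 m.
SI base units throughout: W = 721.4 N, H = 6.705e+09 Pa, K = 2.150e-06.
Volume at the limit: V_lim = h_lim·A = 1.073e-05 · 1.366e-04 = 1.466e-09 m³.
Inverting, life L = V_lim·H/(K·W) = 1.466e-09 · 6.705e+09 / (2.150e-06 · 721.4) = 6336 m.

value=6336 m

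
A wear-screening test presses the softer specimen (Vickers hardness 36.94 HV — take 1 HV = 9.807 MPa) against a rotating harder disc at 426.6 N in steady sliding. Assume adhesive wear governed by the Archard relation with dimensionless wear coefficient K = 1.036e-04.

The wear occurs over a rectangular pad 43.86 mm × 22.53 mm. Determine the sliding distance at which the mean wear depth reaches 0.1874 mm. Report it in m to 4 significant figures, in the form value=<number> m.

The algebra holds full float precision; intermediates are displayed rounded — rounded just once, at four significant figures.
Hardness H = 36.94 HV × 9.807 MPa/HV = 362.3 MPa = 3.623e+08 Pa.
Pad sides 43.86 mm × 22.53 mm = 0.04386 m × 0.02253 m. Contact area A = 0.04386 m × 0.02253 m = 9.882e-04 m².
Depth limit h_lim = 0.1874 mm = 1.874e-04 m.
Collected in SI base units: W = 426.6 N, H = 3.623e+08 Pa, K = 1.036e-04.
At the depth limit, V_lim = h_lim·A = 1.874e-04 · 9.882e-04 = 1.852e-07 m³.
So the life L = V_lim·H/(K·W) = 1.852e-07 · 3.623e+08 / (1.036e-04 · 426.6) = 1518 m.

value=1518 m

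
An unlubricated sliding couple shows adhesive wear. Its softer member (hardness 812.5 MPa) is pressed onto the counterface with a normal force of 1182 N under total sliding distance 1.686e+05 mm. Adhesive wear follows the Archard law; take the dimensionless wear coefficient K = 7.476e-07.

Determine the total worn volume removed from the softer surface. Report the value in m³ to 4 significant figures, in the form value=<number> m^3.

Intermediates are printed rounded, and the computation runs at exact precision. Rounded once at the end to four significant figures.
Distance L = 1.686e+05 mm = 168.6 m.
Hardness H = 812.5 MPa = 8.125e+08 Pa.
In SI base units: W = 1182 N, H = 8.125e+08 Pa, K = 7.476e-07.
Archard relation: V = K·W·L/H = 7.476e-07 · 1182 · 168.6 / 8.125e+08 = 1.834e-10 m³.

value=1.834e-10 m^3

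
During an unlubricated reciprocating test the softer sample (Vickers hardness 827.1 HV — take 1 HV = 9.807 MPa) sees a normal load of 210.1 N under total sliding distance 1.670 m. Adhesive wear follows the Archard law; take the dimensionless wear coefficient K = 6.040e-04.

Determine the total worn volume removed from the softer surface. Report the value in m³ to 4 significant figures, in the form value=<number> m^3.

value=2.613e-11 m^3

Intermediates appear rounded, and each operation runs at exact precision, and one final rounding to 4 significant figures.
Hardness H = 827.1 HV × 9.807 MPa/HV = 8111 MPa = 8.111e+09 Pa.
In SI base units, W = 210.1 N, H = 8.111e+09 Pa, K = 6.040e-04.
Volume removed: V = K·W·L/H = 6.040e-04 · 210.1 · 1.670 / 8.111e+09 = 2.613e-11 m³.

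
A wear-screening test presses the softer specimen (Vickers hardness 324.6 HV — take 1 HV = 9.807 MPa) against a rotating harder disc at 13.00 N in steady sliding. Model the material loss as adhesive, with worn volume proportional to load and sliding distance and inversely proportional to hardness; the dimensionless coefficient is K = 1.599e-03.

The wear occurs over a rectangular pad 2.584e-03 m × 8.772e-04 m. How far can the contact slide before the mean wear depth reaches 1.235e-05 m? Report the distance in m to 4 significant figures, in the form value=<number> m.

Intermediate values are displayed rounded. All arithmetic runs at exact precision — one final rounding to 4 significant digits.
Convert: Hardness H = 324.6 HV × 9.807 MPa/HV = 3183 MPa = 3.183e+09 Pa.
Convert: Contact area A = 2.584e-03 m × 8.772e-04 m = 2.267e-06 m².
SI base units throughout: W = 13.00 N, H = 3.183e+09 Pa, K = 1.599e-03.
Allowed volume V_lim = h_lim·A = 1.235e-05 · 2.267e-06 = 2.799e-11 m³.
So the life L = V_lim·H/(K·W) = 2.799e-11 · 3.183e+09 / (1.599e-03 · 13.00) = 4.287 m.

value=4.287 m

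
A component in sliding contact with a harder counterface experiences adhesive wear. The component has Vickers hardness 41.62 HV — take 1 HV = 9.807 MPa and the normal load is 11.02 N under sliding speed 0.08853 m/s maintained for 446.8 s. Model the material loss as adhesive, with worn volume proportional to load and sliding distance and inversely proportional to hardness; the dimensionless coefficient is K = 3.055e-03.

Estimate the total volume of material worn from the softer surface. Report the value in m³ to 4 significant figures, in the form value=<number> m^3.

The intermediates are printed rounded — each operation carries exact precision. Rounded once at the end, at 4 significant figures.
Sliding distance L = v·t = 0.08853 m/s × 446.8 s = 39.56 m.
Hardness H = 41.62 HV × 9.807 MPa/HV = 408.2 MPa = 4.082e+08 Pa.
Collected in SI base units: W = 11.02 N, H = 4.082e+08 Pa, K = 3.055e-03.
Wear volume V = K·W·L/H = 3.055e-03 · 11.02 · 39.56 / 4.082e+08 = 3.263e-09 m³.

value=3.263e-09 m^3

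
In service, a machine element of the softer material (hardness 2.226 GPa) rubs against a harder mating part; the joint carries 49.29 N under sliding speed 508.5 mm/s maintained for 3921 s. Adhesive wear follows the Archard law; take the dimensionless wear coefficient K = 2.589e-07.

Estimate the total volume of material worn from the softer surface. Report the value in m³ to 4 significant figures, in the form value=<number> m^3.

value=1.143e-11 m^3

Intermediates appear rounded — each operation carries full float precision — one final rounding, at 4 significant digits.
Sliding speed v = 508.5 mm/s = 0.5085 m/s. The distance L = v·t = 0.5085 m/s × 3921 s = 1994 m.
Hardness H = 2.226 GPa = 2.226e+09 Pa.
Collected in SI base units: W = 49.29 N, H = 2.226e+09 Pa, K = 2.589e-07.
Volume removed: V = K·W·L/H = 2.589e-07 · 49.29 · 1994 / 2.226e+09 = 1.143e-11 m³.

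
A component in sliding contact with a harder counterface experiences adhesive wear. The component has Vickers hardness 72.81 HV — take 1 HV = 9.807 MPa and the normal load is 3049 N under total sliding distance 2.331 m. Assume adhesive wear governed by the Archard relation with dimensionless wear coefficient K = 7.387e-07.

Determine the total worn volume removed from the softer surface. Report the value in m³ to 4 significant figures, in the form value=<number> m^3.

Every step holds full float precision; intermediate values appear rounded; rounded just once, at 4 significant digits.
Hardness H = 72.81 HV × 9.807 MPa/HV = 714.0 MPa = 7.140e+08 Pa.
SI base units throughout: W = 3049 N, H = 7.140e+08 Pa, K = 7.387e-07.
Wear volume V = K·W·L/H = 7.387e-07 · 3049 · 2.331 / 7.140e+08 = 7.353e-12 m³.

value=7.353e-12 m^3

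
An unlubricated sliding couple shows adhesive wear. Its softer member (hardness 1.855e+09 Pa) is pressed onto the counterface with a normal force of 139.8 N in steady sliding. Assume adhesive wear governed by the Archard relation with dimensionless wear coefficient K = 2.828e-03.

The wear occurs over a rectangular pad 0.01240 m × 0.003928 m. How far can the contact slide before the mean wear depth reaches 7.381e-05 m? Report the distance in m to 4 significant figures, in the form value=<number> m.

Intermediates are displayed rounded. All working math holds exact precision. Rounded once at the end to four significant figures.
Contact area A = 0.01240 m × 0.003928 m = 4.871e-05 m².
SI base units throughout: W = 139.8 N, H = 1.855e+09 Pa, K = 2.828e-03.
Wearable volume V_lim = h_lim·A = 7.381e-05 · 4.871e-05 = 3.595e-09 m³.
Thus life L = V_lim·H/(K·W) = 3.595e-09 · 1.855e+09 / (2.828e-03 · 139.8) = 16.87 m.

value=16.87 m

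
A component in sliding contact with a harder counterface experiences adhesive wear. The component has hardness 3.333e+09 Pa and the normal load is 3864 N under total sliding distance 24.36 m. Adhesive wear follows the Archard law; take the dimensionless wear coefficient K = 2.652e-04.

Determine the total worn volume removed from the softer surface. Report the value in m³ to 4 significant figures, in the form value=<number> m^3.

value=7.489e-09 m^3

Intermediates are shown rounded; each operation holds full precision; a lone final rounding to 4 significant figures.
Expressed in SI base units: W = 3864 N, H = 3.333e+09 Pa, K = 2.652e-04.
Archard relation: V = K·W·L/H = 2.652e-04 · 3864 · 24.36 / 3.333e+09 = 7.489e-09 m³.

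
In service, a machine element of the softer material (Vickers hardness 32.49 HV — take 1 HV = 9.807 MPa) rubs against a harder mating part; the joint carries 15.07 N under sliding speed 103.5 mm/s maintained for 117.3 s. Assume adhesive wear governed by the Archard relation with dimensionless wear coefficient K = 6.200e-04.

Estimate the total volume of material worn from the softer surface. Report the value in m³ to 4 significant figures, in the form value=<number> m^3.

value=3.560e-10 m^3

All working math maintains full float precision — intermediate values appear rounded. Rounded once at the end, at 4 significant figures.
Convert: Sliding speed v = 103.5 mm/s = 0.1035 m/s. Distance L = v·t = 0.1035 m/s × 117.3 s = 12.14 m.
Convert: Hardness H = 32.49 HV × 9.807 MPa/HV = 318.6 MPa = 3.186e+08 Pa.
Restated in SI base units: W = 15.07 N, H = 3.186e+08 Pa, K = 6.200e-04.
Volume removed: V = K·W·L/H = 6.200e-04 · 15.07 · 12.14 / 3.186e+08 = 3.560e-10 m³.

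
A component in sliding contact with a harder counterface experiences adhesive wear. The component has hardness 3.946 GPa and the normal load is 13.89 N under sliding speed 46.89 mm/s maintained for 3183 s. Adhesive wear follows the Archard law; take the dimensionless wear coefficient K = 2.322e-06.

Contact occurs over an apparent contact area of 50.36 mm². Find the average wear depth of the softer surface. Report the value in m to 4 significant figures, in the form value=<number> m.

value=2.422e-08 m

Quoted intermediates are rounded, and the algebra holds full precision; rounded once at the end: 4 significant figures.
Convert: Sliding speed v = 46.89 mm/s = 0.04689 m/s. Total distance L = v·t = 0.04689 m/s × 3183 s = 149.3 m.
Convert: Hardness H = 3.946 GPa = 3.946e+09 Pa.
Convert: Contact area A = 50.36 mm² = 5.036e-05 m².
As SI base values: W = 13.89 N, H = 3.946e+09 Pa, K = 2.322e-06.
By Archard's law, V = K·W·L/H = 2.322e-06 · 13.89 · 149.3 / 3.946e+09 = 1.220e-12 m³.
Wear depth h = V/A = 1.220e-12 / 5.036e-05 = 2.422e-08 m.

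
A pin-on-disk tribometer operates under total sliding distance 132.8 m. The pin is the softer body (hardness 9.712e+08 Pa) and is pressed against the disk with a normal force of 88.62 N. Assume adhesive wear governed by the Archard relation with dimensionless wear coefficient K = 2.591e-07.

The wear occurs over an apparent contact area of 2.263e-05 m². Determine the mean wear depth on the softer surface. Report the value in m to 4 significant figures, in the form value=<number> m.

value=1.387e-07 m

Intermediate values are shown rounded, and each operation maintains exact precision, and one last rounding, at four significant figures.
Restated in SI base units: W = 88.62 N, H = 9.712e+08 Pa, K = 2.591e-07.
Archard relation: V = K·W·L/H = 2.591e-07 · 88.62 · 132.8 / 9.712e+08 = 3.140e-12 m³.
Average depth h = V/A = 3.140e-12 / 2.263e-05 = 1.387e-07 m.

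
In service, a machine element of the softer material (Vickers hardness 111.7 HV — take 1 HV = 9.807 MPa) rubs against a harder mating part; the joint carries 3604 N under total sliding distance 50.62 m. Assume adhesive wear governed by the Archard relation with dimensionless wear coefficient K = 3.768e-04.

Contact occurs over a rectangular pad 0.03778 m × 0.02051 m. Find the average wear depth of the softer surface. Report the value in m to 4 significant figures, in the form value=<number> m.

value=8.098e-05 m

Every step carries exact precision, and intermediate values are printed rounded. Rounded once at the end, at 4 significant digits.
Convert: Hardness H = 111.7 HV × 9.807 MPa/HV = 1095 MPa = 1.095e+09 Pa.
Convert: Contact area A = 0.03778 m × 0.02051 m = 7.749e-04 m².
In SI base units, W = 3604 N, H = 1.095e+09 Pa, K = 3.768e-04.
Archard relation: V = K·W·L/H = 3.768e-04 · 3604 · 50.62 / 1.095e+09 = 6.275e-08 m³.
Mean depth h = V/A = 6.275e-08 / 7.749e-04 = 8.098e-05 m.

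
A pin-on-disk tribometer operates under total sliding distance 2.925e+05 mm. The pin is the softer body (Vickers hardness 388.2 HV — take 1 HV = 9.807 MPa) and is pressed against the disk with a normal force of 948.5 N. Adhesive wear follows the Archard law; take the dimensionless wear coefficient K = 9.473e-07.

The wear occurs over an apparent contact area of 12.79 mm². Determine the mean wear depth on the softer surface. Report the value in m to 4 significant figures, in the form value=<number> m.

value=5.397e-06 m

The algebra carries exact precision — displayed values are rounded. Rounded just once: four significant digits.
Convert: Path length L = 2.925e+05 mm = 292.5 m.
Convert: Hardness H = 388.2 HV × 9.807 MPa/HV = 3807 MPa = 3.807e+09 Pa.
Convert: Contact area A = 12.79 mm² = 1.279e-05 m².
Working in SI base units: W = 948.5 N, H = 3.807e+09 Pa, K = 9.473e-07.
Volume removed: V = K·W·L/H = 9.473e-07 · 948.5 · 292.5 / 3.807e+09 = 6.903e-11 m³.
Depth of wear h = V/A = 6.903e-11 / 1.279e-05 = 5.397e-06 m.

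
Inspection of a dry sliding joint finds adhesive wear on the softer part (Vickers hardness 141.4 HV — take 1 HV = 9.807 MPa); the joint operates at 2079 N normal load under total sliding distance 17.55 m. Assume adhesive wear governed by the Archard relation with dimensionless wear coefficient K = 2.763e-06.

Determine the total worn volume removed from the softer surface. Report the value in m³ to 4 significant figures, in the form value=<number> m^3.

value=7.270e-11 m^3

The intermediates appear rounded; all working math holds full precision. Rounded just once: four significant digits.
Convert: Hardness H = 141.4 HV × 9.807 MPa/HV = 1387 MPa = 1.387e+09 Pa.
Expressed in SI base units: W = 2079 N, H = 1.387e+09 Pa, K = 2.763e-06.
By Archard's law, V = K·W·L/H = 2.763e-06 · 2079 · 17.55 / 1.387e+09 = 7.270e-11 m³.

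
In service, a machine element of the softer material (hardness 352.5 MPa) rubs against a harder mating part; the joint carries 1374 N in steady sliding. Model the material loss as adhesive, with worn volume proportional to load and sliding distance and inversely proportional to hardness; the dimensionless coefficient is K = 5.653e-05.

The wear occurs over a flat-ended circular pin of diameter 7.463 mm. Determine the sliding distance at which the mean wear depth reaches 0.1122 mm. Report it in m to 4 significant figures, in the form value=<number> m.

value=22.27 m

Intermediates are printed rounded; the computation keeps exact precision, and a single final rounding, at 4 significant figures.
Hardness H = 352.5 MPa = 3.525e+08 Pa.
Pin diameter d = 7.463 mm = 0.007463 m. Contact area A = π·d²/4 = π·(0.007463 m)²/4 = 4.374e-05 m².
Depth limit h_lim = 0.1122 mm = 1.122e-04 m.
Restated in SI base units: W = 1374 N, H = 3.525e+08 Pa, K = 5.653e-05.
Allowed volume V_lim = h_lim·A = 1.122e-04 · 4.374e-05 = 4.908e-09 m³.
Inverting, life L = V_lim·H/(K·W) = 4.908e-09 · 3.525e+08 / (5.653e-05 · 1374) = 22.27 m.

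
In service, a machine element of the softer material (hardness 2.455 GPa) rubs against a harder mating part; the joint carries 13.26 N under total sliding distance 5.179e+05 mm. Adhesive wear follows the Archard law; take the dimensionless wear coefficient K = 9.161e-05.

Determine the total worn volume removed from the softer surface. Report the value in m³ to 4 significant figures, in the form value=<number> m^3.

value=2.563e-10 m^3

Intermediates are shown rounded. Every step carries full precision — a lone final rounding: 4 significant figures.
Convert: Sliding distance L = 5.179e+05 mm = 517.9 m.
Convert: Hardness H = 2.455 GPa = 2.455e+09 Pa.
In SI base units, W = 13.26 N, H = 2.455e+09 Pa, K = 9.161e-05.
Archard relation: V = K·W·L/H = 9.161e-05 · 13.26 · 517.9 / 2.455e+09 = 2.563e-10 m³.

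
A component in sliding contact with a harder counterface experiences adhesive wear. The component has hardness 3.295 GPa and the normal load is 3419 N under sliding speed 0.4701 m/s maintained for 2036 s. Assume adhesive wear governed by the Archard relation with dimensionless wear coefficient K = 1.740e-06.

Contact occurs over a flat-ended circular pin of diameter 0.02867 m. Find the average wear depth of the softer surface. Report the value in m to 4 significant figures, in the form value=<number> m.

The algebra carries exact precision. The intermediates are displayed rounded; a single final rounding to four significant figures.
Convert: Distance covered L = v·t = 0.4701 m/s × 2036 s = 957.1 m.
Convert: Hardness H = 3.295 GPa = 3.295e+09 Pa.
Convert: Contact area A = π·d²/4 = π·(0.02867 m)²/4 = 6.456e-04 m².
Restated in SI base units: W = 3419 N, H = 3.295e+09 Pa, K = 1.740e-06.
Volume removed: V = K·W·L/H = 1.740e-06 · 3419 · 957.1 / 3.295e+09 = 1.728e-09 m³.
Wear depth h = V/A = 1.728e-09 / 6.456e-04 = 2.677e-06 m.

value=2.677e-06 m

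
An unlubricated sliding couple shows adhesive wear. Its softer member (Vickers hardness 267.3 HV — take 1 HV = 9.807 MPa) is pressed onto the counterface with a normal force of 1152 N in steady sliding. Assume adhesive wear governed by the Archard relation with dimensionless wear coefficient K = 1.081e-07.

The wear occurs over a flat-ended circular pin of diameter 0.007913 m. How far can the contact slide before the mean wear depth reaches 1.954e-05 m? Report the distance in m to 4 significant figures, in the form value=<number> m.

value=2.023e+04 m

Intermediate values are shown rounded, and all working math maintains exact precision. Rounded just once to four significant digits.
Convert: Hardness H = 267.3 HV × 9.807 MPa/HV = 2621 MPa = 2.621e+09 Pa.
Convert: Contact area A = π·d²/4 = π·(0.007913 m)²/4 = 4.918e-05 m².
In SI base units: W = 1152 N, H = 2.621e+09 Pa, K = 1.081e-07.
At the depth limit, V_lim = h_lim·A = 1.954e-05 · 4.918e-05 = 9.609e-10 m³.
Sliding life L = V_lim·H/(K·W) = 9.609e-10 · 2.621e+09 / (1.081e-07 · 1152) = 2.023e+04 m.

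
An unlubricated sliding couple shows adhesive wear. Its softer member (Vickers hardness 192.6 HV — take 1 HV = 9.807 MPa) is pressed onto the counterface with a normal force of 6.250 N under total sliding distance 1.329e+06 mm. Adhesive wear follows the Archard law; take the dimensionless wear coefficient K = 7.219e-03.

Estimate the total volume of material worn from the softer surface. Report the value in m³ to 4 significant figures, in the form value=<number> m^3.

value=3.175e-08 m^3

The algebra maintains full float precision — the intermediates appear rounded; one last rounding, at four significant figures.
Convert: Distance L = 1.329e+06 mm = 1329 m.
Convert: Hardness H = 192.6 HV × 9.807 MPa/HV = 1889 MPa = 1.889e+09 Pa.
In SI base units, W = 6.250 N, H = 1.889e+09 Pa, K = 7.219e-03.
Archard relation: V = K·W·L/H = 7.219e-03 · 6.250 · 1329 / 1.889e+09 = 3.175e-08 m³.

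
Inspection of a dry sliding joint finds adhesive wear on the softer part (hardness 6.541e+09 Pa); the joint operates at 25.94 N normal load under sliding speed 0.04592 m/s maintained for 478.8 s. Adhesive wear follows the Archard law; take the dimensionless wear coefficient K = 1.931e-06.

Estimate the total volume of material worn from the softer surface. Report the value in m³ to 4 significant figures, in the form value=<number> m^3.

Every step keeps exact precision — printed values are rounded; rounded just once, at four significant digits.
Total distance L = v·t = 0.04592 m/s × 478.8 s = 21.99 m.
Expressed in SI base units: W = 25.94 N, H = 6.541e+09 Pa, K = 1.931e-06.
The Archard volume V = K·W·L/H = 1.931e-06 · 25.94 · 21.99 / 6.541e+09 = 1.684e-13 m³.

value=1.684e-13 m^3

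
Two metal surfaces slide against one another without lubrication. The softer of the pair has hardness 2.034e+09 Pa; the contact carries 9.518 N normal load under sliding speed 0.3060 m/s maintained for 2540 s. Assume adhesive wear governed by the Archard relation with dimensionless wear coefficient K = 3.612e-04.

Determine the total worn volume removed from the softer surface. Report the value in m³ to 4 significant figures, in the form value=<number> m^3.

value=1.314e-09 m^3

Intermediates are shown rounded, and each operation maintains full precision; rounded just once, at four significant figures.
Total distance L = v·t = 0.3060 m/s × 2540 s = 777.2 m.
Collected in SI base units: W = 9.518 N, H = 2.034e+09 Pa, K = 3.612e-04.
Archard volume V = K·W·L/H = 3.612e-04 · 9.518 · 777.2 / 2.034e+09 = 1.314e-09 m³.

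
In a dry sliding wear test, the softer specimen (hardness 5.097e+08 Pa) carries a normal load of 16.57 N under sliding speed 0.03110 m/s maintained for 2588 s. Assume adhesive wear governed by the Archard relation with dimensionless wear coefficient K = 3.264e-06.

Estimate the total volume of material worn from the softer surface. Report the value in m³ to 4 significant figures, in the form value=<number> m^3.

value=8.540e-12 m^3

The intermediates are shown rounded, and all working math runs at full float precision. Rounded once at the end to 4 significant figures.
Distance covered L = v·t = 0.03110 m/s × 2588 s = 80.49 m.
Restated in SI base units: W = 16.57 N, H = 5.097e+08 Pa, K = 3.264e-06.
Apply Archard: V = K·W·L/H = 3.264e-06 · 16.57 · 80.49 / 5.097e+08 = 8.540e-12 m³.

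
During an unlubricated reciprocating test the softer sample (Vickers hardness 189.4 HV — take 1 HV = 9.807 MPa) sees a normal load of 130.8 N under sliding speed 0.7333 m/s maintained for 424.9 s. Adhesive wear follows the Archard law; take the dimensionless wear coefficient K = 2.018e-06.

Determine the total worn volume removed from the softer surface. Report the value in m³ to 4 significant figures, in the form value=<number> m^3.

Each operation runs at full float precision, and intermediates are printed rounded, and one last rounding to four significant figures.
Convert: The distance L = v·t = 0.7333 m/s × 424.9 s = 311.6 m.
Convert: Hardness H = 189.4 HV × 9.807 MPa/HV = 1857 MPa = 1.857e+09 Pa.
As SI base values: W = 130.8 N, H = 1.857e+09 Pa, K = 2.018e-06.
Volume removed: V = K·W·L/H = 2.018e-06 · 130.8 · 311.6 / 1.857e+09 = 4.428e-11 m³.

value=4.428e-11 m^3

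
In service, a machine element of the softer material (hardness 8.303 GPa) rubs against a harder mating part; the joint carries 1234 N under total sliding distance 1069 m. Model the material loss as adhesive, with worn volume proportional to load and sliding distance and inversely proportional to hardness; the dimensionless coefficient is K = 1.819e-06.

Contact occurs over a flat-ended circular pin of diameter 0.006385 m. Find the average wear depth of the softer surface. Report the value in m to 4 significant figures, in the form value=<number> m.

value=9.026e-06 m

All arithmetic holds full float precision. Intermediates appear rounded — a lone final rounding, at 4 significant figures.
Convert: Hardness H = 8.303 GPa = 8.303e+09 Pa.
Convert: Contact area A = π·d²/4 = π·(0.006385 m)²/4 = 3.202e-05 m².
As SI base values: W = 1234 N, H = 8.303e+09 Pa, K = 1.819e-06.
Volume removed: V = K·W·L/H = 1.819e-06 · 1234 · 1069 / 8.303e+09 = 2.890e-10 m³.
Wear depth h = V/A = 2.890e-10 / 3.202e-05 = 9.026e-06 m.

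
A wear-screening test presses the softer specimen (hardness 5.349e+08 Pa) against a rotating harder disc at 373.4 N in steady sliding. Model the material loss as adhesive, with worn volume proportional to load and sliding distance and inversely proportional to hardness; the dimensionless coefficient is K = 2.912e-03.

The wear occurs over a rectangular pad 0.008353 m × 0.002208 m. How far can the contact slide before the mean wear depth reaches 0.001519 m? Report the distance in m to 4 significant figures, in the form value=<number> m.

value=13.78 m

Intermediates appear rounded — all working math runs at full precision — a lone final rounding: four significant digits.
Contact area A = 0.008353 m × 0.002208 m = 1.844e-05 m².
SI base units throughout: W = 373.4 N, H = 5.349e+08 Pa, K = 2.912e-03.
Volume at the limit: V_lim = h_lim·A = 0.001519 · 1.844e-05 = 2.802e-08 m³.
Life L = V_lim·H/(K·W) = 2.802e-08 · 5.349e+08 / (2.912e-03 · 373.4) = 13.78 m.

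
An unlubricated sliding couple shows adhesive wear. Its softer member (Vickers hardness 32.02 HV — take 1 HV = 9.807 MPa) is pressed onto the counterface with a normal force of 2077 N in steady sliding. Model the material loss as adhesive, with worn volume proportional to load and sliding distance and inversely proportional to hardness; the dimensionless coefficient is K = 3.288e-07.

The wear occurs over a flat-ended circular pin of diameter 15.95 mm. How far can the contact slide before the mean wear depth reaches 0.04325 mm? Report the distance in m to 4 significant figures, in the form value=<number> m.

The algebra keeps exact precision — displayed values are rounded — a single final rounding to 4 significant figures.
Hardness H = 32.02 HV × 9.807 MPa/HV = 314.0 MPa = 3.140e+08 Pa.
Pin diameter d = 15.95 mm = 0.01595 m. Contact area A = π·d²/4 = π·(0.01595 m)²/4 = 1.998e-04 m².
Depth limit h_lim = 0.04325 mm = 4.325e-05 m.
In SI base units: W = 2077 N, H = 3.140e+08 Pa, K = 3.288e-07.
Allowed volume V_lim = h_lim·A = 4.325e-05 · 1.998e-04 = 8.642e-09 m³.
Inverting, life L = V_lim·H/(K·W) = 8.642e-09 · 3.140e+08 / (3.288e-07 · 2077) = 3974 m.

value=3974 m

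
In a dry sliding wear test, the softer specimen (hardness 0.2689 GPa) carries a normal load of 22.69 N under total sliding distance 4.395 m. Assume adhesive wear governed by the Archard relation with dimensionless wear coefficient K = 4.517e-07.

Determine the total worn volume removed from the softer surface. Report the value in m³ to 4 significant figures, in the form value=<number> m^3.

All arithmetic holds full precision; intermediates are displayed rounded. Rounded just once to 4 significant figures.
Convert: Hardness H = 0.2689 GPa = 2.689e+08 Pa.
In SI base units, W = 22.69 N, H = 2.689e+08 Pa, K = 4.517e-07.
Wear volume V = K·W·L/H = 4.517e-07 · 22.69 · 4.395 / 2.689e+08 = 1.675e-13 m³.

value=1.675e-13 m^3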